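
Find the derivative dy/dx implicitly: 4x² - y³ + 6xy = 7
Differentiate both sides with respect to x, treating y as y(x). By the chain rule, any term containing y contributes a factor of y' = dy/dx when we differentiate it.

Move every term to one side and write the relation as F(x, y) = 0. Term by term,
  d/dx[4x^2] = 8x
  d/dx[6xy] = 6x·y' + 6y
  d/dx[-y^3] = -3y^2·y'
  d/dx[-7] = 0

The pieces without y' make up ∂F/∂x and the coefficient of y' is ∂F/∂y:
  ∂F/∂x = 8x + 6y,
  ∂F/∂y = 6x - 3y^2.

Since d/dx[F] = ∂F/∂x + (∂F/∂y)·y' = 0, solve for y':
  (∂F/∂y)·y' = -∂F/∂x
  dy/dx = -(∂F/∂x)/(∂F/∂y) = -(8x + 6y)/(6x - 3y^2) = 2(-4x - 3y)/(3(2x - y^2))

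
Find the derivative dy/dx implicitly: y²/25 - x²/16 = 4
Differentiate the relation implicitly: treat y = y(x) and apply the chain rule, so every y-derivative picks up a y' = dy/dx factor.

With everything moved to the left-hand side, differentiate term by term:
  d/dx[-x^2/16] = -x/8
  d/dx[y^2/25] = 2y·y'/25
  d/dx[-4] = 0

Separating the contributions that come from x directly and those that come through y:
  without y':      -x/8
  multiplying y':  2y/25

so (-x/8) + (2y/25)·y' = 0, and therefore
  dy/dx = -(-x/8)/(2y/25) = 25x/(16y)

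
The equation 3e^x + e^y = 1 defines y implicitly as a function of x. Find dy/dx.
Take d/dx of both sides. Since y is implicitly a function of x, the chain rule attaches a y' = dy/dx factor whenever we differentiate through y.

Set F(x, y) = (left side) − (right side), so the curve is F = 0. Differentiating each term of F:
  d/dx[3e^(x)] = 3e^(x)
  d/dx[e^(y)] = y'·e^(y)
  d/dx[-1] = 0

Collecting, the y'-free part is the partial derivative in x and the y' coefficient is the partial derivative in y:
  ∂F/∂x = 3e^(x)
  ∂F/∂y = e^(y)

so d/dx[F(x, y(x))] = ∂F/∂x + (∂F/∂y)·y' = 0. Rearranging,
  dy/dx = -(∂F/∂x)/(∂F/∂y) = -(3e^(x))/(e^(y)) = -3e^(x - y)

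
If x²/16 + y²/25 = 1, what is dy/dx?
Differentiate the relation implicitly: treat y = y(x) and apply the chain rule, so every y-derivative picks up a y' = dy/dx factor.

With everything moved to the left-hand side, differentiate term by term:
  d/dx[x^2/16] = x/8
  d/dx[y^2/25] = 2y·y'/25
  d/dx[-1] = 0

Separating the contributions that come from x directly and those that come through y:
  without y':      x/8
  multiplying y':  2y/25

so (x/8) + (2y/25)·y' = 0, and therefore
  dy/dx = -(x/8)/(2y/25) = -25x/(16y)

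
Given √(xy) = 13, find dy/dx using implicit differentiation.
Take d/dx of both sides. Since y is implicitly a function of x, the chain rule attaches a y' = dy/dx factor whenever we differentiate through y.

Set F(x, y) = (left side) − (right side), so the curve is F = 0. Differentiating each term of F:
  d/dx[√(xy)] = √(xy)(x·y'/2 + y/2)/(xy)
  d/dx[-13] = 0

Collecting, the y'-free part is the partial derivative in x and the y' coefficient is the partial derivative in y:
  ∂F/∂x = √(xy)/(2x)
  ∂F/∂y = √(xy)/(2y)

so d/dx[F(x, y(x))] = ∂F/∂x + (∂F/∂y)·y' = 0. Rearranging,
  dy/dx = -(∂F/∂x)/(∂F/∂y) = -(√(xy)/(2x))/(√(xy)/(2y)) = -y/x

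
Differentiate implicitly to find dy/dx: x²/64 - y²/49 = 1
Apply d/dx to both sides, remembering that y depends on x. Each occurrence of y therefore brings in a y' = dy/dx via the chain rule.

With F(x, y) equal to the left-hand side minus the right, differentiate F term by term:
  d/dx[x^2/64] = x/32
  d/dx[-y^2/49] = -2y·y'/49
  d/dx[-1] = 0
Adding these up, d/dx[F] = 0 becomes
  (x/32) + (-2y/49)·y' = 0,
so isolating y',
  dy/dx = -(x/32)/(-2y/49) = 49x/(64y)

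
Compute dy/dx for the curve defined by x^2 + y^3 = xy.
Differentiate the relation implicitly: treat y = y(x) and apply the chain rule, so every y-derivative picks up a y' = dy/dx factor.

With everything moved to the left-hand side, differentiate term by term:
  d/dx[x^2] = 2x
  d/dx[-xy] = -x·y' - y
  d/dx[y^3] = 3y^2·y'

Separating the contributions that come from x directly and those that come through y:
  without y':      2x - y
  multiplying y':  -x + 3y^2

so (2x - y) + (-x + 3y^2)·y' = 0, and therefore
  dy/dx = -(2x - y)/(-x + 3y^2) = (2x - y)/(x - 3y^2)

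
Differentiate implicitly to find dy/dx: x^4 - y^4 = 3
Differentiate both sides with respect to x, treating y as y(x). By the chain rule, any term containing y contributes a factor of y' = dy/dx when we differentiate it.

Move every term to one side and write the relation as F(x, y) = 0. Term by term,
  d/dx[x^4] = 4x^3
  d/dx[-y^4] = -4y^3·y'
  d/dx[-3] = 0

The pieces without y' make up ∂F/∂x and the coefficient of y' is ∂F/∂y:
  ∂F/∂x = 4x^3,
  ∂F/∂y = -4y^3.

Since d/dx[F] = ∂F/∂x + (∂F/∂y)·y' = 0, solve for y':
  (∂F/∂y)·y' = -∂F/∂x
  dy/dx = -(∂F/∂x)/(∂F/∂y) = -(4x^3)/(-4y^3) = x^3/y^3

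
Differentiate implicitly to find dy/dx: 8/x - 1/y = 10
Take d/dx of both sides. Since y is implicitly a function of x, the chain rule attaches a y' = dy/dx factor whenever we differentiate through y.

Set F(x, y) = (left side) − (right side), so the curve is F = 0. Differentiating each term of F:
  d/dx[-1/y] = y'/y^2
  d/dx[8/x] = -8/x^2
  d/dx[-10] = 0

Collecting, the y'-free part is the partial derivative in x and the y' coefficient is the partial derivative in y:
  ∂F/∂x = -8/x^2
  ∂F/∂y = y^(-2)

so d/dx[F(x, y(x))] = ∂F/∂x + (∂F/∂y)·y' = 0. Rearranging,
  dy/dx = -(∂F/∂x)/(∂F/∂y) = -(-8/x^2)/(y^(-2)) = 8y^2/x^2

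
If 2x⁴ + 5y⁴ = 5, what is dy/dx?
Apply d/dx to both sides, remembering that y depends on x. Each occurrence of y therefore brings in a y' = dy/dx via the chain rule.

With F(x, y) equal to the left-hand side minus the right, differentiate F term by term:
  d/dx[2x^4] = 8x^3
  d/dx[5y^4] = 20y^3·y'
  d/dx[-5] = 0
Adding these up, d/dx[F] = 0 becomes
  (8x^3) + (20y^3)·y' = 0,
so isolating y',
  dy/dx = -(8x^3)/(20y^3) = -2x^3/(5y^3)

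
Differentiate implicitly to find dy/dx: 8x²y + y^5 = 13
Differentiate the relation implicitly: treat y = y(x) and apply the chain rule, so every y-derivative picks up a y' = dy/dx factor.

With everything moved to the left-hand side, differentiate term by term:
  d/dx[8x^2y] = 8x^2·y' + 16xy
  d/dx[y^5] = 5y^4·y'
  d/dx[-13] = 0

Separating the contributions that come from x directly and those that come through y:
  without y':      16xy
  multiplying y':  8x^2 + 5y^4

so (16xy) + (8x^2 + 5y^4)·y' = 0, and therefore
  dy/dx = -(16xy)/(8x^2 + 5y^4) = -16xy/(8x^2 + 5y^4)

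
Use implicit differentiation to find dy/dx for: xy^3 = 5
Apply d/dx to both sides, remembering that y depends on x. Each occurrence of y therefore brings in a y' = dy/dx via the chain rule.

With F(x, y) equal to the left-hand side minus the right, differentiate F term by term:
  d/dx[xy^3] = 3xy^2·y' + y^3
  d/dx[-5] = 0
Adding these up, d/dx[F] = 0 becomes
  (y^3) + (3xy^2)·y' = 0,
so isolating y',
  dy/dx = -(y^3)/(3xy^2) = -y/(3x)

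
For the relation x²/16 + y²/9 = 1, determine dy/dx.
Differentiate the relation implicitly: treat y = y(x) and apply the chain rule, so every y-derivative picks up a y' = dy/dx factor.

With everything moved to the left-hand side, differentiate term by term:
  d/dx[x^2/16] = x/8
  d/dx[y^2/9] = 2y·y'/9
  d/dx[-1] = 0

Separating the contributions that come from x directly and those that come through y:
  without y':      x/8
  multiplying y':  2y/9

so (x/8) + (2y/9)·y' = 0, and therefore
  dy/dx = -(x/8)/(2y/9) = -9x/(16y)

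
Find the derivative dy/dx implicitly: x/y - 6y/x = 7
Differentiate both sides with respect to x, treating y as y(x). By the chain rule, any term containing y contributes a factor of y' = dy/dx when we differentiate it.

Move every term to one side and write the relation as F(x, y) = 0. Term by term,
  d/dx[x/y] = -x·y'/y^2 + 1/y
  d/dx[-6y/x] = -6·y'/x + 6y/x^2
  d/dx[-7] = 0

The pieces without y' make up ∂F/∂x and the coefficient of y' is ∂F/∂y:
  ∂F/∂x = 1/y + 6y/x^2,
  ∂F/∂y = -x/y^2 - 6/x.

Since d/dx[F] = ∂F/∂x + (∂F/∂y)·y' = 0, solve for y':
  (∂F/∂y)·y' = -∂F/∂x
  dy/dx = -(∂F/∂x)/(∂F/∂y) = -(1/y + 6y/x^2)/(-x/y^2 - 6/x)
        = -((x^2 + 6y^2)/(x^2y))/(-(x^2 + 6y^2)/(xy^2)) = y/x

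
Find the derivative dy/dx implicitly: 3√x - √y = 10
Apply d/dx to both sides, remembering that y depends on x. Each occurrence of y therefore brings in a y' = dy/dx via the chain rule.

With F(x, y) equal to the left-hand side minus the right, differentiate F term by term:
  d/dx[3√(x)] = 3/(2√(x))
  d/dx[-√(y)] = -y'/(2√(y))
  d/dx[-10] = 0
Adding these up, d/dx[F] = 0 becomes
  (3/(2√(x))) + (-1/(2√(y)))·y' = 0,
so isolating y',
  dy/dx = -(3/(2√(x)))/(-1/(2√(y))) = 3√(y)/√(x)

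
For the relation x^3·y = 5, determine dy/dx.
Take d/dx of both sides. Since y is implicitly a function of x, the chain rule attaches a y' = dy/dx factor whenever we differentiate through y.

Set F(x, y) = (left side) − (right side), so the curve is F = 0. Differentiating each term of F:
  d/dx[x^3y] = x^3·y' + 3x^2y
  d/dx[-5] = 0

Collecting, the y'-free part is the partial derivative in x and the y' coefficient is the partial derivative in y:
  ∂F/∂x = 3x^2y
  ∂F/∂y = x^3

so d/dx[F(x, y(x))] = ∂F/∂x + (∂F/∂y)·y' = 0. Rearranging,
  dy/dx = -(∂F/∂x)/(∂F/∂y) = -(3x^2y)/(x^3) = -3y/x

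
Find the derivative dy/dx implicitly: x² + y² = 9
Apply d/dx to both sides, remembering that y depends on x. Each occurrence of y therefore brings in a y' = dy/dx via the chain rule.

With F(x, y) equal to the left-hand side minus the right, differentiate F term by term:
  d/dx[x^2] = 2x
  d/dx[y^2] = 2y·y'
  d/dx[-9] = 0
Adding these up, d/dx[F] = 0 becomes
  (2x) + (2y)·y' = 0,
so isolating y',
  dy/dx = -(2x)/(2y) = -x/y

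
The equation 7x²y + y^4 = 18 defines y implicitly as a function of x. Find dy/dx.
Take d/dx of both sides. Since y is implicitly a function of x, the chain rule attaches a y' = dy/dx factor whenever we differentiate through y.

Set F(x, y) = (left side) − (right side), so the curve is F = 0. Differentiating each term of F:
  d/dx[7x^2y] = 7x^2·y' + 14xy
  d/dx[y^4] = 4y^3·y'
  d/dx[-18] = 0

Collecting, the y'-free part is the partial derivative in x and the y' coefficient is the partial derivative in y:
  ∂F/∂x = 14xy
  ∂F/∂y = 7x^2 + 4y^3

so d/dx[F(x, y(x))] = ∂F/∂x + (∂F/∂y)·y' = 0. Rearranging,
  dy/dx = -(∂F/∂x)/(∂F/∂y) = -(14xy)/(7x^2 + 4y^3) = -14xy/(7x^2 + 4y^3)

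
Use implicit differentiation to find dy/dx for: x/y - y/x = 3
Take d/dx of both sides. Since y is implicitly a function of x, the chain rule attaches a y' = dy/dx factor whenever we differentiate through y.

Set F(x, y) = (left side) − (right side), so the curve is F = 0. Differentiating each term of F:
  d/dx[x/y] = -x·y'/y^2 + 1/y
  d/dx[-y/x] = -y'/x + y/x^2
  d/dx[-3] = 0

Collecting, the y'-free part is the partial derivative in x and the y' coefficient is the partial derivative in y:
  ∂F/∂x = 1/y + y/x^2
  ∂F/∂y = -x/y^2 - 1/x

so d/dx[F(x, y(x))] = ∂F/∂x + (∂F/∂y)·y' = 0. Rearranging,
  dy/dx = -(∂F/∂x)/(∂F/∂y) = -(1/y + y/x^2)/(-x/y^2 - 1/x)
        = -((x^2 + y^2)/(x^2y))/(-(x^2 + y^2)/(xy^2)) = y/x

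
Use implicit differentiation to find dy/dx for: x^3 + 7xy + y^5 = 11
Apply d/dx to both sides, remembering that y depends on x. Each occurrence of y therefore brings in a y' = dy/dx via the chain rule.

With F(x, y) equal to the left-hand side minus the right, differentiate F term by term:
  d/dx[x^3] = 3x^2
  d/dx[7xy] = 7x·y' + 7y
  d/dx[y^5] = 5y^4·y'
  d/dx[-11] = 0
Adding these up, d/dx[F] = 0 becomes
  (3x^2 + 7y) + (7x + 5y^4)·y' = 0,
so isolating y',
  dy/dx = -(3x^2 + 7y)/(7x + 5y^4) = (-3x^2 - 7y)/(7x + 5y^4)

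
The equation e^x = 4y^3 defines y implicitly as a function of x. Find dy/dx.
Apply d/dx to both sides, remembering that y depends on x. Each occurrence of y therefore brings in a y' = dy/dx via the chain rule.

With F(x, y) equal to the left-hand side minus the right, differentiate F term by term:
  d/dx[-4y^3] = -12y^2·y'
  d/dx[e^(x)] = e^(x)
Adding these up, d/dx[F] = 0 becomes
  (e^(x)) + (-12y^2)·y' = 0,
so isolating y',
  dy/dx = -(e^(x))/(-12y^2) = e^(x)/(12y^2)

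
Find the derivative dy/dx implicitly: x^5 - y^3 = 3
Differentiate both sides with respect to x, treating y as y(x). By the chain rule, any term containing y contributes a factor of y' = dy/dx when we differentiate it.

Move every term to one side and write the relation as F(x, y) = 0. Term by term,
  d/dx[x^5] = 5x^4
  d/dx[-y^3] = -3y^2·y'
  d/dx[-3] = 0

The pieces without y' make up ∂F/∂x and the coefficient of y' is ∂F/∂y:
  ∂F/∂x = 5x^4,
  ∂F/∂y = -3y^2.

Since d/dx[F] = ∂F/∂x + (∂F/∂y)·y' = 0, solve for y':
  (∂F/∂y)·y' = -∂F/∂x
  dy/dx = -(∂F/∂x)/(∂F/∂y) = -(5x^4)/(-3y^2) = 5x^4/(3y^2)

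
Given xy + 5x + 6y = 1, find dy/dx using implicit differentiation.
Differentiate the relation implicitly: treat y = y(x) and apply the chain rule, so every y-derivative picks up a y' = dy/dx factor.

With everything moved to the left-hand side, differentiate term by term:
  d/dx[xy] = x·y' + y
  d/dx[5x] = 5
  d/dx[6y] = 6·y'
  d/dx[-1] = 0

Separating the contributions that come from x directly and those that come through y:
  without y':      y + 5
  multiplying y':  x + 6

so (y + 5) + (x + 6)·y' = 0, and therefore
  dy/dx = -(y + 5)/(x + 6) = (-y - 5)/(x + 6)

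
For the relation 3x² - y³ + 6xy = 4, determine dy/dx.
Differentiate both sides with respect to x, treating y as y(x). By the chain rule, any term containing y contributes a factor of y' = dy/dx when we differentiate it.

Move every term to one side and write the relation as F(x, y) = 0. Term by term,
  d/dx[3x^2] = 6x
  d/dx[6xy] = 6x·y' + 6y
  d/dx[-y^3] = -3y^2·y'
  d/dx[-4] = 0

The pieces without y' make up ∂F/∂x and the coefficient of y' is ∂F/∂y:
  ∂F/∂x = 6x + 6y,
  ∂F/∂y = 6x - 3y^2.

Since d/dx[F] = ∂F/∂x + (∂F/∂y)·y' = 0, solve for y':
  (∂F/∂y)·y' = -∂F/∂x
  dy/dx = -(∂F/∂x)/(∂F/∂y) = -(6x + 6y)/(6x - 3y^2) = 2(-x - y)/(2x - y^2)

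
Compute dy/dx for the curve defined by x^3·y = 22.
Take d/dx of both sides. Since y is implicitly a function of x, the chain rule attaches a y' = dy/dx factor whenever we differentiate through y.

Set F(x, y) = (left side) − (right side), so the curve is F = 0. Differentiating each term of F:
  d/dx[x^3y] = x^3·y' + 3x^2y
  d/dx[-22] = 0

Collecting, the y'-free part is the partial derivative in x and the y' coefficient is the partial derivative in y:
  ∂F/∂x = 3x^2y
  ∂F/∂y = x^3

so d/dx[F(x, y(x))] = ∂F/∂x + (∂F/∂y)·y' = 0. Rearranging,
  dy/dx = -(∂F/∂x)/(∂F/∂y) = -(3x^2y)/(x^3) = -3y/x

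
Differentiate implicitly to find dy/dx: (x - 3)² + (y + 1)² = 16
Apply d/dx to both sides, remembering that y depends on x. Each occurrence of y therefore brings in a y' = dy/dx via the chain rule.

With F(x, y) equal to the left-hand side minus the right, differentiate F term by term:
  d/dx[(x - 3)^2] = 2x - 6
  d/dx[(y + 1)^2] = 2·y'(y + 1)
  d/dx[-16] = 0
Adding these up, d/dx[F] = 0 becomes
  (2x - 6) + (2y + 2)·y' = 0,
so isolating y',
  dy/dx = -(2x - 6)/(2y + 2) = (3 - x)/(y + 1)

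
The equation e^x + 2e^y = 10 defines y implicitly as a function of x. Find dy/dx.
Apply d/dx to both sides, remembering that y depends on x. Each occurrence of y therefore brings in a y' = dy/dx via the chain rule.

With F(x, y) equal to the left-hand side minus the right, differentiate F term by term:
  d/dx[e^(x)] = e^(x)
  d/dx[2e^(y)] = 2·y'·e^(y)
  d/dx[-10] = 0
Adding these up, d/dx[F] = 0 becomes
  (e^(x)) + (2e^(y))·y' = 0,
so isolating y',
  dy/dx = -(e^(x))/(2e^(y)) = -e^(x - y)/2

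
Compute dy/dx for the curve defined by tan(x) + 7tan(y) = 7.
Differentiate both sides with respect to x, treating y as y(x). By the chain rule, any term containing y contributes a factor of y' = dy/dx when we differentiate it.

Move every term to one side and write the relation as F(x, y) = 0. Term by term,
  d/dx[tan(x)] = tan(x)^2 + 1
  d/dx[7tan(y)] = 7·y'(tan(y)^2 + 1)
  d/dx[-7] = 0

The pieces without y' make up ∂F/∂x and the coefficient of y' is ∂F/∂y:
  ∂F/∂x = tan(x)^2 + 1,
  ∂F/∂y = 7tan(y)^2 + 7.

Since d/dx[F] = ∂F/∂x + (∂F/∂y)·y' = 0, solve for y':
  (∂F/∂y)·y' = -∂F/∂x
  dy/dx = -(∂F/∂x)/(∂F/∂y) = -(tan(x)^2 + 1)/(7tan(y)^2 + 7) = -cos(y)^2/(7cos(x)^2)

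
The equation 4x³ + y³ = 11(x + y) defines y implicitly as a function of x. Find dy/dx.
Differentiate the relation implicitly: treat y = y(x) and apply the chain rule, so every y-derivative picks up a y' = dy/dx factor.

With everything moved to the left-hand side, differentiate term by term:
  d/dx[4x^3] = 12x^2
  d/dx[-11x] = -11
  d/dx[y^3] = 3y^2·y'
  d/dx[-11y] = -11·y'

Separating the contributions that come from x directly and those that come through y:
  without y':      12x^2 - 11
  multiplying y':  3y^2 - 11

so (12x^2 - 11) + (3y^2 - 11)·y' = 0, and therefore
  dy/dx = -(12x^2 - 11)/(3y^2 - 11) = (11 - 12x^2)/(3y^2 - 11)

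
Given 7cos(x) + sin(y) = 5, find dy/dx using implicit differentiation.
Differentiate both sides with respect to x, treating y as y(x). By the chain rule, any term containing y contributes a factor of y' = dy/dx when we differentiate it.

Move every term to one side and write the relation as F(x, y) = 0. Term by term,
  d/dx[sin(y)] = y'·cos(y)
  d/dx[7cos(x)] = -7sin(x)
  d/dx[-5] = 0

The pieces without y' make up ∂F/∂x and the coefficient of y' is ∂F/∂y:
  ∂F/∂x = -7sin(x),
  ∂F/∂y = cos(y).

Since d/dx[F] = ∂F/∂x + (∂F/∂y)·y' = 0, solve for y':
  (∂F/∂y)·y' = -∂F/∂x
  dy/dx = -(∂F/∂x)/(∂F/∂y) = -(-7sin(x))/(cos(y)) = 7sin(x)/cos(y)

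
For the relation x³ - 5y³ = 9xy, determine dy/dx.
Differentiate both sides with respect to x, treating y as y(x). By the chain rule, any term containing y contributes a factor of y' = dy/dx when we differentiate it.

Move every term to one side and write the relation as F(x, y) = 0. Term by term,
  d/dx[x^3] = 3x^2
  d/dx[-9xy] = -9x·y' - 9y
  d/dx[-5y^3] = -15y^2·y'

The pieces without y' make up ∂F/∂x and the coefficient of y' is ∂F/∂y:
  ∂F/∂x = 3x^2 - 9y,
  ∂F/∂y = -9x - 15y^2.

Since d/dx[F] = ∂F/∂x + (∂F/∂y)·y' = 0, solve for y':
  (∂F/∂y)·y' = -∂F/∂x
  dy/dx = -(∂F/∂x)/(∂F/∂y) = -(3x^2 - 9y)/(-9x - 15y^2) = (x^2 - 3y)/(3x + 5y^2)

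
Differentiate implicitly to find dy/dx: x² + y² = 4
Differentiate the relation implicitly: treat y = y(x) and apply the chain rule, so every y-derivative picks up a y' = dy/dx factor.

With everything moved to the left-hand side, differentiate term by term:
  d/dx[x^2] = 2x
  d/dx[y^2] = 2y·y'
  d/dx[-4] = 0

Separating the contributions that come from x directly and those that come through y:
  without y':      2x
  multiplying y':  2y

so (2x) + (2y)·y' = 0, and therefore
  dy/dx = -(2x)/(2y) = -x/y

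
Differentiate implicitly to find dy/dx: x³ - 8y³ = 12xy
Differentiate both sides with respect to x, treating y as y(x). By the chain rule, any term containing y contributes a factor of y' = dy/dx when we differentiate it.

Move every term to one side and write the relation as F(x, y) = 0. Term by term,
  d/dx[x^3] = 3x^2
  d/dx[-12xy] = -12x·y' - 12y
  d/dx[-8y^3] = -24y^2·y'

The pieces without y' make up ∂F/∂x and the coefficient of y' is ∂F/∂y:
  ∂F/∂x = 3x^2 - 12y,
  ∂F/∂y = -12x - 24y^2.

Since d/dx[F] = ∂F/∂x + (∂F/∂y)·y' = 0, solve for y':
  (∂F/∂y)·y' = -∂F/∂x
  dy/dx = -(∂F/∂x)/(∂F/∂y) = -(3x^2 - 12y)/(-12x - 24y^2) = (x^2/4 - y)/(x + 2y^2)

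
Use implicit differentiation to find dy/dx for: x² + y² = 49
Take d/dx of both sides. Since y is implicitly a function of x, the chain rule attaches a y' = dy/dx factor whenever we differentiate through y.

Set F(x, y) = (left side) − (right side), so the curve is F = 0. Differentiating each term of F:
  d/dx[x^2] = 2x
  d/dx[y^2] = 2y·y'
  d/dx[-49] = 0

Collecting, the y'-free part is the partial derivative in x and the y' coefficient is the partial derivative in y:
  ∂F/∂x = 2x
  ∂F/∂y = 2y

so d/dx[F(x, y(x))] = ∂F/∂x + (∂F/∂y)·y' = 0. Rearranging,
  dy/dx = -(∂F/∂x)/(∂F/∂y) = -(2x)/(2y) = -x/y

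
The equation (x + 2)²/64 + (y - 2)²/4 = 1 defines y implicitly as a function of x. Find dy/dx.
Take d/dx of both sides. Since y is implicitly a function of x, the chain rule attaches a y' = dy/dx factor whenever we differentiate through y.

Set F(x, y) = (left side) − (right side), so the curve is F = 0. Differentiating each term of F:
  d/dx[(x + 2)^2/64] = x/32 + 1/16
  d/dx[(y - 2)^2/4] = y'(y - 2)/2
  d/dx[-1] = 0

Collecting, the y'-free part is the partial derivative in x and the y' coefficient is the partial derivative in y:
  ∂F/∂x = x/32 + 1/16
  ∂F/∂y = y/2 - 1

so d/dx[F(x, y(x))] = ∂F/∂x + (∂F/∂y)·y' = 0. Rearranging,
  dy/dx = -(∂F/∂x)/(∂F/∂y) = -(x/32 + 1/16)/(y/2 - 1)
        = -((x + 2)/32)/((y - 2)/2) = (-x - 2)/(16(y - 2))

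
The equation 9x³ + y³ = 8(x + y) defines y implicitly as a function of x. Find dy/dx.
Differentiate both sides with respect to x, treating y as y(x). By the chain rule, any term containing y contributes a factor of y' = dy/dx when we differentiate it.

Move every term to one side and write the relation as F(x, y) = 0. Term by term,
  d/dx[9x^3] = 27x^2
  d/dx[-8x] = -8
  d/dx[y^3] = 3y^2·y'
  d/dx[-8y] = -8·y'

The pieces without y' make up ∂F/∂x and the coefficient of y' is ∂F/∂y:
  ∂F/∂x = 27x^2 - 8,
  ∂F/∂y = 3y^2 - 8.

Since d/dx[F] = ∂F/∂x + (∂F/∂y)·y' = 0, solve for y':
  (∂F/∂y)·y' = -∂F/∂x
  dy/dx = -(∂F/∂x)/(∂F/∂y) = -(27x^2 - 8)/(3y^2 - 8) = (8 - 27x^2)/(3y^2 - 8)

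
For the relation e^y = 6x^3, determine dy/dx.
Take d/dx of both sides. Since y is implicitly a function of x, the chain rule attaches a y' = dy/dx factor whenever we differentiate through y.

Set F(x, y) = (left side) − (right side), so the curve is F = 0. Differentiating each term of F:
  d/dx[-6x^3] = -18x^2
  d/dx[e^(y)] = y'·e^(y)

Collecting, the y'-free part is the partial derivative in x and the y' coefficient is the partial derivative in y:
  ∂F/∂x = -18x^2
  ∂F/∂y = e^(y)

so d/dx[F(x, y(x))] = ∂F/∂x + (∂F/∂y)·y' = 0. Rearranging,
  dy/dx = -(∂F/∂x)/(∂F/∂y) = -(-18x^2)/(e^(y)) = 18x^2e^(-y)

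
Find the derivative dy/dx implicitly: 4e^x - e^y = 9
Differentiate the relation implicitly: treat y = y(x) and apply the chain rule, so every y-derivative picks up a y' = dy/dx factor.

With everything moved to the left-hand side, differentiate term by term:
  d/dx[4e^(x)] = 4e^(x)
  d/dx[-e^(y)] = -y'·e^(y)
  d/dx[-9] = 0

Separating the contributions that come from x directly and those that come through y:
  without y':      4e^(x)
  multiplying y':  -e^(y)

so (4e^(x)) + (-e^(y))·y' = 0, and therefore
  dy/dx = -(4e^(x))/(-e^(y)) = 4e^(x - y)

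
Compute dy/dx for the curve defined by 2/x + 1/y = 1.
Take d/dx of both sides. Since y is implicitly a function of x, the chain rule attaches a y' = dy/dx factor whenever we differentiate through y.

Set F(x, y) = (left side) − (right side), so the curve is F = 0. Differentiating each term of F:
  d/dx[1/y] = -y'/y^2
  d/dx[2/x] = -2/x^2
  d/dx[-1] = 0

Collecting, the y'-free part is the partial derivative in x and the y' coefficient is the partial derivative in y:
  ∂F/∂x = -2/x^2
  ∂F/∂y = -1/y^2

so d/dx[F(x, y(x))] = ∂F/∂x + (∂F/∂y)·y' = 0. Rearranging,
  dy/dx = -(∂F/∂x)/(∂F/∂y) = -(-2/x^2)/(-1/y^2) = -2y^2/x^2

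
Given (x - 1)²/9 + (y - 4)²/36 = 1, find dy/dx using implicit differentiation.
Take d/dx of both sides. Since y is implicitly a function of x, the chain rule attaches a y' = dy/dx factor whenever we differentiate through y.

Set F(x, y) = (left side) − (right side), so the curve is F = 0. Differentiating each term of F:
  d/dx[(x - 1)^2/9] = 2x/9 - 2/9
  d/dx[(y - 4)^2/36] = y'(y - 4)/18
  d/dx[-1] = 0

Collecting, the y'-free part is the partial derivative in x and the y' coefficient is the partial derivative in y:
  ∂F/∂x = 2x/9 - 2/9
  ∂F/∂y = y/18 - 2/9

so d/dx[F(x, y(x))] = ∂F/∂x + (∂F/∂y)·y' = 0. Rearranging,
  dy/dx = -(∂F/∂x)/(∂F/∂y) = -(2x/9 - 2/9)/(y/18 - 2/9)
        = -(2(x - 1)/9)/((y - 4)/18) = 4(1 - x)/(y - 4)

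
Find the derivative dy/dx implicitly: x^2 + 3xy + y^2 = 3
Apply d/dx to both sides, remembering that y depends on x. Each occurrence of y therefore brings in a y' = dy/dx via the chain rule.

With F(x, y) equal to the left-hand side minus the right, differentiate F term by term:
  d/dx[x^2] = 2x
  d/dx[3xy] = 3x·y' + 3y
  d/dx[y^2] = 2y·y'
  d/dx[-3] = 0
Adding these up, d/dx[F] = 0 becomes
  (2x + 3y) + (3x + 2y)·y' = 0,
so isolating y',
  dy/dx = -(2x + 3y)/(3x + 2y) = (-2x - 3y)/(3x + 2y)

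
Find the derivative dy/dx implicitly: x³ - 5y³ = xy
Take d/dx of both sides. Since y is implicitly a function of x, the chain rule attaches a y' = dy/dx factor whenever we differentiate through y.

Set F(x, y) = (left side) − (right side), so the curve is F = 0. Differentiating each term of F:
  d/dx[x^3] = 3x^2
  d/dx[-xy] = -x·y' - y
  d/dx[-5y^3] = -15y^2·y'

Collecting, the y'-free part is the partial derivative in x and the y' coefficient is the partial derivative in y:
  ∂F/∂x = 3x^2 - y
  ∂F/∂y = -x - 15y^2

so d/dx[F(x, y(x))] = ∂F/∂x + (∂F/∂y)·y' = 0. Rearranging,
  dy/dx = -(∂F/∂x)/(∂F/∂y) = -(3x^2 - y)/(-x - 15y^2) = (3x^2 - y)/(x + 15y^2)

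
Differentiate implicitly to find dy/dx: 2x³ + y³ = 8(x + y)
Take d/dx of both sides. Since y is implicitly a function of x, the chain rule attaches a y' = dy/dx factor whenever we differentiate through y.

Set F(x, y) = (left side) − (right side), so the curve is F = 0. Differentiating each term of F:
  d/dx[2x^3] = 6x^2
  d/dx[-8x] = -8
  d/dx[y^3] = 3y^2·y'
  d/dx[-8y] = -8·y'

Collecting, the y'-free part is the partial derivative in x and the y' coefficient is the partial derivative in y:
  ∂F/∂x = 6x^2 - 8
  ∂F/∂y = 3y^2 - 8

so d/dx[F(x, y(x))] = ∂F/∂x + (∂F/∂y)·y' = 0. Rearranging,
  dy/dx = -(∂F/∂x)/(∂F/∂y) = -(6x^2 - 8)/(3y^2 - 8) = 2(4 - 3x^2)/(3y^2 - 8)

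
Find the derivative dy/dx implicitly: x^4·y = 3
Take d/dx of both sides. Since y is implicitly a function of x, the chain rule attaches a y' = dy/dx factor whenever we differentiate through y.

Set F(x, y) = (left side) − (right side), so the curve is F = 0. Differentiating each term of F:
  d/dx[x^4y] = x^4·y' + 4x^3y
  d/dx[-3] = 0

Collecting, the y'-free part is the partial derivative in x and the y' coefficient is the partial derivative in y:
  ∂F/∂x = 4x^3y
  ∂F/∂y = x^4

so d/dx[F(x, y(x))] = ∂F/∂x + (∂F/∂y)·y' = 0. Rearranging,
  dy/dx = -(∂F/∂x)/(∂F/∂y) = -(4x^3y)/(x^4) = -4y/x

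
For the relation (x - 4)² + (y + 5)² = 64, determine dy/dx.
Differentiate the relation implicitly: treat y = y(x) and apply the chain rule, so every y-derivative picks up a y' = dy/dx factor.

With everything moved to the left-hand side, differentiate term by term:
  d/dx[(x - 4)^2] = 2x - 8
  d/dx[(y + 5)^2] = 2·y'(y + 5)
  d/dx[-64] = 0

Separating the contributions that come from x directly and those that come through y:
  without y':      2x - 8
  multiplying y':  2y + 10

so (2x - 8) + (2y + 10)·y' = 0, and therefore
  dy/dx = -(2x - 8)/(2y + 10) = (4 - x)/(y + 5)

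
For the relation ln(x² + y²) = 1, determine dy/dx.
Differentiate the relation implicitly: treat y = y(x) and apply the chain rule, so every y-derivative picks up a y' = dy/dx factor.

With everything moved to the left-hand side, differentiate term by term:
  d/dx[ln(x^2 + y^2)] = (2x + 2y·y')/(x^2 + y^2)
  d/dx[-1] = 0

Separating the contributions that come from x directly and those that come through y:
  without y':      2x/(x^2 + y^2)
  multiplying y':  2y/(x^2 + y^2)

so (2x/(x^2 + y^2)) + (2y/(x^2 + y^2))·y' = 0, and therefore
  dy/dx = -(2x/(x^2 + y^2))/(2y/(x^2 + y^2)) = -x/y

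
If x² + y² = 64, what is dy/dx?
Take d/dx of both sides. Since y is implicitly a function of x, the chain rule attaches a y' = dy/dx factor whenever we differentiate through y.

Set F(x, y) = (left side) − (right side), so the curve is F = 0. Differentiating each term of F:
  d/dx[x^2] = 2x
  d/dx[y^2] = 2y·y'
  d/dx[-64] = 0

Collecting, the y'-free part is the partial derivative in x and the y' coefficient is the partial derivative in y:
  ∂F/∂x = 2x
  ∂F/∂y = 2y

so d/dx[F(x, y(x))] = ∂F/∂x + (∂F/∂y)·y' = 0. Rearranging,
  dy/dx = -(∂F/∂x)/(∂F/∂y) = -(2x)/(2y) = -x/y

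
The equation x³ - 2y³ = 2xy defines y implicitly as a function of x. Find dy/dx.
Differentiate the relation implicitly: treat y = y(x) and apply the chain rule, so every y-derivative picks up a y' = dy/dx factor.

With everything moved to the left-hand side, differentiate term by term:
  d/dx[x^3] = 3x^2
  d/dx[-2xy] = -2x·y' - 2y
  d/dx[-2y^3] = -6y^2·y'

Separating the contributions that come from x directly and those that come through y:
  without y':      3x^2 - 2y
  multiplying y':  -2x - 6y^2

so (3x^2 - 2y) + (-2x - 6y^2)·y' = 0, and therefore
  dy/dx = -(3x^2 - 2y)/(-2x - 6y^2) = (3x^2/2 - y)/(x + 3y^2)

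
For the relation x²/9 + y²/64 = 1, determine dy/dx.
Take d/dx of both sides. Since y is implicitly a function of x, the chain rule attaches a y' = dy/dx factor whenever we differentiate through y.

Set F(x, y) = (left side) − (right side), so the curve is F = 0. Differentiating each term of F:
  d/dx[x^2/9] = 2x/9
  d/dx[y^2/64] = y·y'/32
  d/dx[-1] = 0

Collecting, the y'-free part is the partial derivative in x and the y' coefficient is the partial derivative in y:
  ∂F/∂x = 2x/9
  ∂F/∂y = y/32

so d/dx[F(x, y(x))] = ∂F/∂x + (∂F/∂y)·y' = 0. Rearranging,
  dy/dx = -(∂F/∂x)/(∂F/∂y) = -(2x/9)/(y/32) = -64x/(9y)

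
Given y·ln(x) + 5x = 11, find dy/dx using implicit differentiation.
Take d/dx of both sides. Since y is implicitly a function of x, the chain rule attaches a y' = dy/dx factor whenever we differentiate through y.

Set F(x, y) = (left side) − (right side), so the curve is F = 0. Differentiating each term of F:
  d/dx[5x] = 5
  d/dx[y·ln(x)] = y'·ln(x) + y/x
  d/dx[-11] = 0

Collecting, the y'-free part is the partial derivative in x and the y' coefficient is the partial derivative in y:
  ∂F/∂x = 5 + y/x
  ∂F/∂y = ln(x)

so d/dx[F(x, y(x))] = ∂F/∂x + (∂F/∂y)·y' = 0. Rearranging,
  dy/dx = -(∂F/∂x)/(∂F/∂y) = -(5 + y/x)/(ln(x))
        = -((5x + y)/x)/(ln(x)) = (-5x - y)/(x·ln(x))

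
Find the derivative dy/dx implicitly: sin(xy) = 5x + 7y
Apply d/dx to both sides, remembering that y depends on x. Each occurrence of y therefore brings in a y' = dy/dx via the chain rule.

With F(x, y) equal to the left-hand side minus the right, differentiate F term by term:
  d/dx[-5x] = -5
  d/dx[-7y] = -7·y'
  d/dx[sin(xy)] = (x·y' + y)·cos(xy)
Adding these up, d/dx[F] = 0 becomes
  (y·cos(xy) - 5) + (x·cos(xy) - 7)·y' = 0,
so isolating y',
  dy/dx = -(y·cos(xy) - 5)/(x·cos(xy) - 7) = (-y·cos(xy) + 5)/(x·cos(xy) - 7)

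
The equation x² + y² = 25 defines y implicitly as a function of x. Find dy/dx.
Take d/dx of both sides. Since y is implicitly a function of x, the chain rule attaches a y' = dy/dx factor whenever we differentiate through y.

Set F(x, y) = (left side) − (right side), so the curve is F = 0. Differentiating each term of F:
  d/dx[x^2] = 2x
  d/dx[y^2] = 2y·y'
  d/dx[-25] = 0

Collecting, the y'-free part is the partial derivative in x and the y' coefficient is the partial derivative in y:
  ∂F/∂x = 2x
  ∂F/∂y = 2y

so d/dx[F(x, y(x))] = ∂F/∂x + (∂F/∂y)·y' = 0. Rearranging,
  dy/dx = -(∂F/∂x)/(∂F/∂y) = -(2x)/(2y) = -x/y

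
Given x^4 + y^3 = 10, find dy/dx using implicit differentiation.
Differentiate both sides with respect to x, treating y as y(x). By the chain rule, any term containing y contributes a factor of y' = dy/dx when we differentiate it.

Move every term to one side and write the relation as F(x, y) = 0. Term by term,
  d/dx[x^4] = 4x^3
  d/dx[y^3] = 3y^2·y'
  d/dx[-10] = 0

The pieces without y' make up ∂F/∂x and the coefficient of y' is ∂F/∂y:
  ∂F/∂x = 4x^3,
  ∂F/∂y = 3y^2.

Since d/dx[F] = ∂F/∂x + (∂F/∂y)·y' = 0, solve for y':
  (∂F/∂y)·y' = -∂F/∂x
  dy/dx = -(∂F/∂x)/(∂F/∂y) = -(4x^3)/(3y^2) = -4x^3/(3y^2)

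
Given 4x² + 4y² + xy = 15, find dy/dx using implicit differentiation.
Take d/dx of both sides. Since y is implicitly a function of x, the chain rule attaches a y' = dy/dx factor whenever we differentiate through y.

Set F(x, y) = (left side) − (right side), so the curve is F = 0. Differentiating each term of F:
  d/dx[4x^2] = 8x
  d/dx[xy] = x·y' + y
  d/dx[4y^2] = 8y·y'
  d/dx[-15] = 0

Collecting, the y'-free part is the partial derivative in x and the y' coefficient is the partial derivative in y:
  ∂F/∂x = 8x + y
  ∂F/∂y = x + 8y

so d/dx[F(x, y(x))] = ∂F/∂x + (∂F/∂y)·y' = 0. Rearranging,
  dy/dx = -(∂F/∂x)/(∂F/∂y) = -(8x + y)/(x + 8y) = (-8x - y)/(x + 8y)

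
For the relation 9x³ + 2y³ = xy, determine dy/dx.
Differentiate both sides with respect to x, treating y as y(x). By the chain rule, any term containing y contributes a factor of y' = dy/dx when we differentiate it.

Move every term to one side and write the relation as F(x, y) = 0. Term by term,
  d/dx[9x^3] = 27x^2
  d/dx[-xy] = -x·y' - y
  d/dx[2y^3] = 6y^2·y'

The pieces without y' make up ∂F/∂x and the coefficient of y' is ∂F/∂y:
  ∂F/∂x = 27x^2 - y,
  ∂F/∂y = -x + 6y^2.

Since d/dx[F] = ∂F/∂x + (∂F/∂y)·y' = 0, solve for y':
  (∂F/∂y)·y' = -∂F/∂x
  dy/dx = -(∂F/∂x)/(∂F/∂y) = -(27x^2 - y)/(-x + 6y^2) = (27x^2 - y)/(x - 6y^2)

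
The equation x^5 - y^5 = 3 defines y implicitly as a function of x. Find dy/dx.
Differentiate the relation implicitly: treat y = y(x) and apply the chain rule, so every y-derivative picks up a y' = dy/dx factor.

With everything moved to the left-hand side, differentiate term by term:
  d/dx[x^5] = 5x^4
  d/dx[-y^5] = -5y^4·y'
  d/dx[-3] = 0

Separating the contributions that come from x directly and those that come through y:
  without y':      5x^4
  multiplying y':  -5y^4

so (5x^4) + (-5y^4)·y' = 0, and therefore
  dy/dx = -(5x^4)/(-5y^4) = x^4/y^4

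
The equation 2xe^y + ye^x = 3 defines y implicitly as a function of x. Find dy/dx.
Take d/dx of both sides. Since y is implicitly a function of x, the chain rule attaches a y' = dy/dx factor whenever we differentiate through y.

Set F(x, y) = (left side) − (right side), so the curve is F = 0. Differentiating each term of F:
  d/dx[2x·e^(y)] = 2x·y'·e^(y) + 2e^(y)
  d/dx[y·e^(x)] = y·e^(x) + y'·e^(x)
  d/dx[-3] = 0

Collecting, the y'-free part is the partial derivative in x and the y' coefficient is the partial derivative in y:
  ∂F/∂x = y·e^(x) + 2e^(y)
  ∂F/∂y = 2x·e^(y) + e^(x)

so d/dx[F(x, y(x))] = ∂F/∂x + (∂F/∂y)·y' = 0. Rearranging,
  dy/dx = -(∂F/∂x)/(∂F/∂y) = -(y·e^(x) + 2e^(y))/(2x·e^(y) + e^(x)) = (-y·e^(x) - 2e^(y))/(2x·e^(y) + e^(x))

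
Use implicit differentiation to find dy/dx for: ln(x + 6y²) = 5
Differentiate both sides with respect to x, treating y as y(x). By the chain rule, any term containing y contributes a factor of y' = dy/dx when we differentiate it.

Move every term to one side and write the relation as F(x, y) = 0. Term by term,
  d/dx[ln(x + 6y^2)] = (12y·y' + 1)/(x + 6y^2)
  d/dx[-5] = 0

The pieces without y' make up ∂F/∂x and the coefficient of y' is ∂F/∂y:
  ∂F/∂x = 1/(x + 6y^2),
  ∂F/∂y = 12y/(x + 6y^2).

Since d/dx[F] = ∂F/∂x + (∂F/∂y)·y' = 0, solve for y':
  (∂F/∂y)·y' = -∂F/∂x
  dy/dx = -(∂F/∂x)/(∂F/∂y) = -(1/(x + 6y^2))/(12y/(x + 6y^2)) = -1/(12y)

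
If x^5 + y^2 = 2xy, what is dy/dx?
Apply d/dx to both sides, remembering that y depends on x. Each occurrence of y therefore brings in a y' = dy/dx via the chain rule.

With F(x, y) equal to the left-hand side minus the right, differentiate F term by term:
  d/dx[x^5] = 5x^4
  d/dx[-2xy] = -2x·y' - 2y
  d/dx[y^2] = 2y·y'
Adding these up, d/dx[F] = 0 becomes
  (5x^4 - 2y) + (-2x + 2y)·y' = 0,
so isolating y',
  dy/dx = -(5x^4 - 2y)/(-2x + 2y) = (5x^4/2 - y)/(x - y)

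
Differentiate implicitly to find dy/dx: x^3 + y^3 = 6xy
Apply d/dx to both sides, remembering that y depends on x. Each occurrence of y therefore brings in a y' = dy/dx via the chain rule.

With F(x, y) equal to the left-hand side minus the right, differentiate F term by term:
  d/dx[x^3] = 3x^2
  d/dx[-6xy] = -6x·y' - 6y
  d/dx[y^3] = 3y^2·y'
Adding these up, d/dx[F] = 0 becomes
  (3x^2 - 6y) + (-6x + 3y^2)·y' = 0,
so isolating y',
  dy/dx = -(3x^2 - 6y)/(-6x + 3y^2) = (x^2 - 2y)/(2x - y^2)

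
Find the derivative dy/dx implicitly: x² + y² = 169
Differentiate the relation implicitly: treat y = y(x) and apply the chain rule, so every y-derivative picks up a y' = dy/dx factor.

With everything moved to the left-hand side, differentiate term by term:
  d/dx[x^2] = 2x
  d/dx[y^2] = 2y·y'
  d/dx[-169] = 0

Separating the contributions that come from x directly and those that come through y:
  without y':      2x
  multiplying y':  2y

so (2x) + (2y)·y' = 0, and therefore
  dy/dx = -(2x)/(2y) = -x/y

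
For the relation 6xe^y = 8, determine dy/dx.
Take d/dx of both sides. Since y is implicitly a function of x, the chain rule attaches a y' = dy/dx factor whenever we differentiate through y.

Set F(x, y) = (left side) − (right side), so the curve is F = 0. Differentiating each term of F:
  d/dx[6x·e^(y)] = 6x·y'·e^(y) + 6e^(y)
  d/dx[-8] = 0

Collecting, the y'-free part is the partial derivative in x and the y' coefficient is the partial derivative in y:
  ∂F/∂x = 6e^(y)
  ∂F/∂y = 6x·e^(y)

so d/dx[F(x, y(x))] = ∂F/∂x + (∂F/∂y)·y' = 0. Rearranging,
  dy/dx = -(∂F/∂x)/(∂F/∂y) = -(6e^(y))/(6x·e^(y)) = -1/x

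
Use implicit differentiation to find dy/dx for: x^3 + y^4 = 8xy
Apply d/dx to both sides, remembering that y depends on x. Each occurrence of y therefore brings in a y' = dy/dx via the chain rule.

With F(x, y) equal to the left-hand side minus the right, differentiate F term by term:
  d/dx[x^3] = 3x^2
  d/dx[-8xy] = -8x·y' - 8y
  d/dx[y^4] = 4y^3·y'
Adding these up, d/dx[F] = 0 becomes
  (3x^2 - 8y) + (-8x + 4y^3)·y' = 0,
so isolating y',
  dy/dx = -(3x^2 - 8y)/(-8x + 4y^3) = (3x^2 - 8y)/(4(2x - y^3))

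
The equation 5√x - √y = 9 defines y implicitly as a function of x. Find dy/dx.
Take d/dx of both sides. Since y is implicitly a function of x, the chain rule attaches a y' = dy/dx factor whenever we differentiate through y.

Set F(x, y) = (left side) − (right side), so the curve is F = 0. Differentiating each term of F:
  d/dx[5√(x)] = 5/(2√(x))
  d/dx[-√(y)] = -y'/(2√(y))
  d/dx[-9] = 0

Collecting, the y'-free part is the partial derivative in x and the y' coefficient is the partial derivative in y:
  ∂F/∂x = 5/(2√(x))
  ∂F/∂y = -1/(2√(y))

so d/dx[F(x, y(x))] = ∂F/∂x + (∂F/∂y)·y' = 0. Rearranging,
  dy/dx = -(∂F/∂x)/(∂F/∂y) = -(5/(2√(x)))/(-1/(2√(y))) = 5√(y)/√(x)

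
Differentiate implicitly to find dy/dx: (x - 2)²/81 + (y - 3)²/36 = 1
Differentiate both sides with respect to x, treating y as y(x). By the chain rule, any term containing y contributes a factor of y' = dy/dx when we differentiate it.

Move every term to one side and write the relation as F(x, y) = 0. Term by term,
  d/dx[(x - 2)^2/81] = 2x/81 - 4/81
  d/dx[(y - 3)^2/36] = y'(y - 3)/18
  d/dx[-1] = 0

The pieces without y' make up ∂F/∂x and the coefficient of y' is ∂F/∂y:
  ∂F/∂x = 2x/81 - 4/81,
  ∂F/∂y = y/18 - 1/6.

Since d/dx[F] = ∂F/∂x + (∂F/∂y)·y' = 0, solve for y':
  (∂F/∂y)·y' = -∂F/∂x
  dy/dx = -(∂F/∂x)/(∂F/∂y) = -(2x/81 - 4/81)/(y/18 - 1/6)
        = -(2(x - 2)/81)/((y - 3)/18) = 4(2 - x)/(9(y - 3))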